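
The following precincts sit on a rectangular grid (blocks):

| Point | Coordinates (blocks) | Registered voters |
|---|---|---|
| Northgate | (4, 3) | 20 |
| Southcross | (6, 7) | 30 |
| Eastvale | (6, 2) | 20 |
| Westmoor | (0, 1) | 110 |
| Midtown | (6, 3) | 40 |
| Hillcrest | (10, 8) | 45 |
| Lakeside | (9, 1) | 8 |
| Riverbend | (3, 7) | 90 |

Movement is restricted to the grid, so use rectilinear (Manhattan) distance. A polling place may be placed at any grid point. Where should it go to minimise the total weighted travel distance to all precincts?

(3, 3)

Manhattan distance separates: Σwᵢ(|x−xᵢ|+|y−yᵢ|) = Σwᵢ|x−xᵢ| + Σwᵢ|y−yᵢ|, so x and y are optimised independently as 1-D weighted medians.
Total weight W = 363; half = 181.5.
x-coordinate, sorted with cumulative weight:
  x=0 (Westmoor, w=110) cum 110
  x=3 (Riverbend, w=90) cum 200  ← median
  x=4 (Northgate, w=20) cum 220
  x=6 (Southcross, w=30) cum 250
  x=6 (Eastvale, w=20) cum 270
  x=6 (Midtown, w=40) cum 310
  x=9 (Lakeside, w=8) cum 318
  x=10 (Hillcrest, w=45) cum 363
⇒ x* = 3
y-coordinate, sorted with cumulative weight:
  y=1 (Westmoor, w=110) cum 110
  y=1 (Lakeside, w=8) cum 118
  y=2 (Eastvale, w=20) cum 138
  y=3 (Northgate, w=20) cum 158
  y=3 (Midtown, w=40) cum 198  ← median
  y=7 (Southcross, w=30) cum 228
  y=7 (Riverbend, w=90) cum 318
  y=8 (Hillcrest, w=45) cum 363
⇒ y* = 3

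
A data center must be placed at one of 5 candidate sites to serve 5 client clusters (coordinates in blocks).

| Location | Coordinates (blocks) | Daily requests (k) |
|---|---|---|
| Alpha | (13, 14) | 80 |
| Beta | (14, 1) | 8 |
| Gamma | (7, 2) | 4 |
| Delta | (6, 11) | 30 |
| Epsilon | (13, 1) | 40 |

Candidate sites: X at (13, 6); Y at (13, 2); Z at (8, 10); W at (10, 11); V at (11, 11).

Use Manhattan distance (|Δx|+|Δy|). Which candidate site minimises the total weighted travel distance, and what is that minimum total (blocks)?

V, total 1186 blocks

Total weighted distance at each candidate:
  X (13, 6): total = 1288
  Y (13, 2): total = 1520
  Z (8, 10): total = 1526
  W (10, 11): total = 1280
  V (11, 11): total = 1186
Minimum is at V with total 1186 blocks.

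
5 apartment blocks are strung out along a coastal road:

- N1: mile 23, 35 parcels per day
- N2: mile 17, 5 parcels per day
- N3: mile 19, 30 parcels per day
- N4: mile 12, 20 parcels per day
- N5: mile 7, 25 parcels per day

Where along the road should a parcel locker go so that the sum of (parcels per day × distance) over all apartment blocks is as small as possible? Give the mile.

For a sum of weighted absolute distances on a line, the optimum is the weighted median (not the mean). Total weight W = 115; half-weight = 57.5.
Sort by position and accumulate weight:
  mile 7 (N5, w=25) → cum 25
  mile 12 (N4, w=20) → cum 45
  mile 17 (N2, w=5) → cum 50
  mile 19 (N3, w=30) → cum 80  ≥ 57.5 → median here
  mile 23 (N1, w=35) → cum 115
Optimal location: mile 19.

x = 19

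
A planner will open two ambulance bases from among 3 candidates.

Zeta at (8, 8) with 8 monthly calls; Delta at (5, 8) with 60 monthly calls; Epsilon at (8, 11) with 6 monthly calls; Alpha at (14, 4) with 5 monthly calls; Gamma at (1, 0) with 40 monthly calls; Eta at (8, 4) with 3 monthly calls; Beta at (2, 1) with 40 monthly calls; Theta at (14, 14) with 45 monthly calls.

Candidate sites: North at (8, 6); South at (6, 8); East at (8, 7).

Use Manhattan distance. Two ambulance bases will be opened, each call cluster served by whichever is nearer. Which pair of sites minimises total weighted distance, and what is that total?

Evaluate every pair (each demand assigned to the nearer of the two):
  {South, East}: total = 1691
  {North, South}: total = 1742
  {North, East}: total = 1863
Best pair: {South, East} with total 1691.

{South, East}, total 1691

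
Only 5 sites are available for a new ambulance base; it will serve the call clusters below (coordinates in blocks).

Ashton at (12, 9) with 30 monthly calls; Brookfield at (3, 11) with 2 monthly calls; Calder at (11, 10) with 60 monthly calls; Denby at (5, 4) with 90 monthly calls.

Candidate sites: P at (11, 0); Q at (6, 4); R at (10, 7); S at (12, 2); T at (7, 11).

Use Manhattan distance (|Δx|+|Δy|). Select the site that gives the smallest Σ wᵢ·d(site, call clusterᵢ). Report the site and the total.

Total weighted distance at each candidate:
  P (11, 0): total = 1838
  Q (6, 4): total = 1100
  R (10, 7): total = 1102
  S (12, 2): total = 1596
  T (7, 11): total = 1328
Minimum is at Q with total 1100 blocks.

Q, total 1100 blocks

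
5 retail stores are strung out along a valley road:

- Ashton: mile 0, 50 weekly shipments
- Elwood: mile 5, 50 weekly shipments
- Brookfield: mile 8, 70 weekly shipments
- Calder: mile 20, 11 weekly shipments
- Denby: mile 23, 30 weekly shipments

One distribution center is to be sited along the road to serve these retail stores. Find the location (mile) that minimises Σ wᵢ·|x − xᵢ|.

x = 8

For a sum of weighted absolute distances on a line, the optimum is the weighted median (not the mean). Total weight W = 211; half-weight = 105.5.
Sort by position and accumulate weight:
  mile 0 (Ashton, w=50) → cum 50
  mile 5 (Elwood, w=50) → cum 100
  mile 8 (Brookfield, w=70) → cum 170  ≥ 105.5 → median here
  mile 20 (Calder, w=11) → cum 181
  mile 23 (Denby, w=30) → cum 211
Optimal location: mile 8.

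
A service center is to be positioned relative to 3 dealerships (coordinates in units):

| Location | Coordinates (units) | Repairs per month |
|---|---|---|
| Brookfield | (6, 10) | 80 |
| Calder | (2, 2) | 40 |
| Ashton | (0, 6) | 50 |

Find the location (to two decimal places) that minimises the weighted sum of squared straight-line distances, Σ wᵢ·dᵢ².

(3.29, 6.94)

The minimiser of Σwᵢ‖p−pᵢ‖² is the weighted centroid p* = (Σwᵢpᵢ)/(Σwᵢ).
Σwᵢ = 170.
Σwᵢxᵢ = 80·6 + 40·2 + 50·0 = 560.
Σwᵢyᵢ = 80·10 + 40·2 + 50·6 = 1180.
x* = 560/170 = 3.29, y* = 1180/170 = 6.94.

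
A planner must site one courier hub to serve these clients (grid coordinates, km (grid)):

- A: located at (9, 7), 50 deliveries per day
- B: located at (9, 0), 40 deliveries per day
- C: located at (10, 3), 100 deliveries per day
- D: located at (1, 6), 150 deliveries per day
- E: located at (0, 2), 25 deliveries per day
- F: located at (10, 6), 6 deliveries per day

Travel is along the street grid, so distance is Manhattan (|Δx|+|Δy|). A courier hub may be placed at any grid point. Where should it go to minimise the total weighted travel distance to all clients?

Manhattan distance separates: Σwᵢ(|x−xᵢ|+|y−yᵢ|) = Σwᵢ|x−xᵢ| + Σwᵢ|y−yᵢ|, so x and y are optimised independently as 1-D weighted medians.
Total weight W = 371; half = 185.5.
x-coordinate, sorted with cumulative weight:
  x=0 (E, w=25) cum 25
  x=1 (D, w=150) cum 175
  x=9 (A, w=50) cum 225  ← median
  x=9 (B, w=40) cum 265
  x=10 (C, w=100) cum 365
  x=10 (F, w=6) cum 371
⇒ x* = 9
y-coordinate, sorted with cumulative weight:
  y=0 (B, w=40) cum 40
  y=2 (E, w=25) cum 65
  y=3 (C, w=100) cum 165
  y=6 (D, w=150) cum 315  ← median
  y=6 (F, w=6) cum 321
  y=7 (A, w=50) cum 371
⇒ y* = 6

(9, 6)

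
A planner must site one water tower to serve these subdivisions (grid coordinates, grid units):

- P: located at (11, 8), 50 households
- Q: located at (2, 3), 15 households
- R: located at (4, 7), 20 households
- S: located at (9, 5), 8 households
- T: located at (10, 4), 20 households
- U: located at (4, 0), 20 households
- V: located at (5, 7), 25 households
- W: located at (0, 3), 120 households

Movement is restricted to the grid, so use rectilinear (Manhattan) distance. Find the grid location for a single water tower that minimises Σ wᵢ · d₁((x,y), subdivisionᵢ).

(4, 3)

Manhattan distance separates: Σwᵢ(|x−xᵢ|+|y−yᵢ|) = Σwᵢ|x−xᵢ| + Σwᵢ|y−yᵢ|, so x and y are optimised independently as 1-D weighted medians.
Total weight W = 278; half = 139.
x-coordinate, sorted with cumulative weight:
  x=0 (W, w=120) cum 120
  x=2 (Q, w=15) cum 135
  x=4 (R, w=20) cum 155  ← median
  x=4 (U, w=20) cum 175
  x=5 (V, w=25) cum 200
  x=9 (S, w=8) cum 208
  x=10 (T, w=20) cum 228
  x=11 (P, w=50) cum 278
⇒ x* = 4
y-coordinate, sorted with cumulative weight:
  y=0 (U, w=20) cum 20
  y=3 (Q, w=15) cum 35
  y=3 (W, w=120) cum 155  ← median
  y=4 (T, w=20) cum 175
  y=5 (S, w=8) cum 183
  y=7 (R, w=20) cum 203
  y=7 (V, w=25) cum 228
  y=8 (P, w=50) cum 278
⇒ y* = 3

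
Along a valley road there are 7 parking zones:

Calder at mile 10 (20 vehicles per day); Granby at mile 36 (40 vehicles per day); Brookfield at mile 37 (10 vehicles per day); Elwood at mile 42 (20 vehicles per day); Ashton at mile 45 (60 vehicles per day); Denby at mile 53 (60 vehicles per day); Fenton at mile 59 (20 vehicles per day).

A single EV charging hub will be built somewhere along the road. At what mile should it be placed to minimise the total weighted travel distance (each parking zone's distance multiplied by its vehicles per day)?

x = 45

For a sum of weighted absolute distances on a line, the optimum is the weighted median (not the mean). Total weight W = 230; half-weight = 115.
Sort by position and accumulate weight:
  mile 10 (Calder, w=20) → cum 20
  mile 36 (Granby, w=40) → cum 60
  mile 37 (Brookfield, w=10) → cum 70
  mile 42 (Elwood, w=20) → cum 90
  mile 45 (Ashton, w=60) → cum 150  ≥ 115 → median here
  mile 53 (Denby, w=60) → cum 210
  mile 59 (Fenton, w=20) → cum 230
Optimal location: mile 45.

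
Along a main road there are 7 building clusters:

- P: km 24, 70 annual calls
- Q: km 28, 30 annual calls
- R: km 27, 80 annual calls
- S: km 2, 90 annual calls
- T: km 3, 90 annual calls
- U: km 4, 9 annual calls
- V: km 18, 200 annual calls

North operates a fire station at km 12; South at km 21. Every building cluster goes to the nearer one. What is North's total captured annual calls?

The indifferent point is the midpoint (12+21)/2 = 16.5; building clusters left of it (closer to North at 12) go to North, those right go to South.
  S at 2 (w=90) → North
  T at 3 (w=90) → North
  U at 4 (w=9) → North
  V at 18 (w=200) → South
  P at 24 (w=70) → South
  R at 27 (w=80) → South
  Q at 28 (w=30) → South
North captures 189; South captures 380.

189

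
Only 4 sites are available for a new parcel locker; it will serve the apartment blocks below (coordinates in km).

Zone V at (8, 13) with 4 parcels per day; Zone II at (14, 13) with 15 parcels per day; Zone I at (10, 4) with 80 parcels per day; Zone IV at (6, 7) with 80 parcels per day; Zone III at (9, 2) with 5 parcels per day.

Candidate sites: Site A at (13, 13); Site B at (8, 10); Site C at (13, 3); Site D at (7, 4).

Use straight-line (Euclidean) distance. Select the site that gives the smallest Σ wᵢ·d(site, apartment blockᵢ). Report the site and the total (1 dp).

Site D, total 714.4 km

Total weighted distance at each candidate:
  Site A (13, 13): total = 1590.0
  Site B (8, 10): total = 947.3
  Site C (13, 3): total = 1114.0
  Site D (7, 4): total = 714.4
Minimum is at Site D with total 714.4 km.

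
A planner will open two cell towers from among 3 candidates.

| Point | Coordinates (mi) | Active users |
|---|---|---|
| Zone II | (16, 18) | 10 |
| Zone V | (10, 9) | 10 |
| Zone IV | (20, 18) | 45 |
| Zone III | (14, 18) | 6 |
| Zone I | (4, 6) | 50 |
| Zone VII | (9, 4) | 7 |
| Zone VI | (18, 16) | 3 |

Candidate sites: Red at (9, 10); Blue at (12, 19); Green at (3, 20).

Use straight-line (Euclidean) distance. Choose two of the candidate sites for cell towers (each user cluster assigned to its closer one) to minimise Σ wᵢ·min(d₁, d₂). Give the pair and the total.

{Red, Blue}, total 813.9

Evaluate every pair (each demand assigned to the nearer of the two):
  {Red, Blue}: total = 813.9
  {Red, Green}: total = 1183.7
  {Blue, Green}: total = 1348.4
Best pair: {Red, Blue} with total 813.9.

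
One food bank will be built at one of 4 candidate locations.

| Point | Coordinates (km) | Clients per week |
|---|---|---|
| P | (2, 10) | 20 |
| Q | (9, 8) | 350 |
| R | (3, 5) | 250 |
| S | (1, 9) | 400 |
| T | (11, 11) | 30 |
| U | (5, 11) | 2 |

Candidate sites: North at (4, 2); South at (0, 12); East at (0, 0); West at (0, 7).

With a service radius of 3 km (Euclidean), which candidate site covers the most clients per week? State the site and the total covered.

Coverage radius r = 3 km; a point is covered iff (Δx)²+(Δy)² ≤ 3² = 9.
  North (4, 2): covers {none} → 0
  South (0, 12): covers {P} → 20
  East (0, 0): covers {none} → 0
  West (0, 7): covers {S} → 400
Maximum coverage at West: 400 clients per week.

West, covering 400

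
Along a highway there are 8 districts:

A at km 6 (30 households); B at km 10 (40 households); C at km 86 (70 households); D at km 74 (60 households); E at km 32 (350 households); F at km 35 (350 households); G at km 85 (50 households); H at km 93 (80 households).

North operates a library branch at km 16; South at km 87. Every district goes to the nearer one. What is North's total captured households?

770

The indifferent point is the midpoint (16+87)/2 = 51.5; districts left of it (closer to North at 16) go to North, those right go to South.
  A at 6 (w=30) → North
  B at 10 (w=40) → North
  E at 32 (w=350) → North
  F at 35 (w=350) → North
  D at 74 (w=60) → South
  G at 85 (w=50) → South
  C at 86 (w=70) → South
  H at 93 (w=80) → South
North captures 770; South captures 260.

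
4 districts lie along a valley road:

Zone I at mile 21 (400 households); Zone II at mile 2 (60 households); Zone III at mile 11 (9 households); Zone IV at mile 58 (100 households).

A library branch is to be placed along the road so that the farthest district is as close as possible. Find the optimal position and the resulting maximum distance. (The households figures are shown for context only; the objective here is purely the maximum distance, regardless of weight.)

location 30, max distance 28

The 1-center on a line is the midpoint of the two extreme points: leftmost at 2, rightmost at 58.
Optimal location = (2 + 58)/2 = 30; maximum distance = (58 − 2)/2 = 28.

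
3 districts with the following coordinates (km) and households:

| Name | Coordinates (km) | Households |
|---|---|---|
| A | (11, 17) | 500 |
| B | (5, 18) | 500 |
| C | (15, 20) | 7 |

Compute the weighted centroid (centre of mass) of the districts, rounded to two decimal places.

The minimiser of Σwᵢ‖p−pᵢ‖² is the weighted centroid p* = (Σwᵢpᵢ)/(Σwᵢ).
Σwᵢ = 1007.
Σwᵢxᵢ = 500·11 + 500·5 + 7·15 = 8105.
Σwᵢyᵢ = 500·17 + 500·18 + 7·20 = 17640.
x* = 8105/1007 = 8.05, y* = 17640/1007 = 17.52.

(8.05, 17.52)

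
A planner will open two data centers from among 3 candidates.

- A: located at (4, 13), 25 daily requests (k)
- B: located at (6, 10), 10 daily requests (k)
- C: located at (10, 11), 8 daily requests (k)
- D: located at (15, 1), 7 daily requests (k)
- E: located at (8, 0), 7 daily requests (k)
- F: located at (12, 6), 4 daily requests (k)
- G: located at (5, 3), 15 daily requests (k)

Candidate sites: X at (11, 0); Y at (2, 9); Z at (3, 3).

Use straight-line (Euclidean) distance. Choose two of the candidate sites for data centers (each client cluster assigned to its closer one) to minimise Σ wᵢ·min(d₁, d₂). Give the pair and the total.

{X, Y}, total 393.8

Evaluate every pair (each demand assigned to the nearer of the two):
  {X, Y}: total = 393.8
  {Y, Z}: total = 412.9
  {X, Z}: total = 516.6
Best pair: {X, Y} with total 393.8.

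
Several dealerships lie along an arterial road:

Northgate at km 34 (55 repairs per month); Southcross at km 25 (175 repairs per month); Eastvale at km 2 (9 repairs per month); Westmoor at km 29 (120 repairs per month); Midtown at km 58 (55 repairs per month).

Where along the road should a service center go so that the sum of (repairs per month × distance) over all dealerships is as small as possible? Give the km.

x = 29

For a sum of weighted absolute distances on a line, the optimum is the weighted median (not the mean). Total weight W = 414; half-weight = 207.
Sort by position and accumulate weight:
  km 2 (Eastvale, w=9) → cum 9
  km 25 (Southcross, w=175) → cum 184
  km 29 (Westmoor, w=120) → cum 304  ≥ 207 → median here
  km 34 (Northgate, w=55) → cum 359
  km 58 (Midtown, w=55) → cum 414
Optimal location: km 29.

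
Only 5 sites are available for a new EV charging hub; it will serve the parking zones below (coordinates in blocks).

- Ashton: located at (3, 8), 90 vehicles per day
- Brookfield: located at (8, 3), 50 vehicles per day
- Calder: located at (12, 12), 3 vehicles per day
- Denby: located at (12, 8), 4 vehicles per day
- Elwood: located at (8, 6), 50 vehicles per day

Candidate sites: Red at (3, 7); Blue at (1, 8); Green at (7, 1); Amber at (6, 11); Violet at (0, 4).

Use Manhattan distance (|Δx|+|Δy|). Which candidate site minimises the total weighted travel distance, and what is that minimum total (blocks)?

Total weighted distance at each candidate:
  Red (3, 7): total = 922
  Blue (1, 8): total = 1319
  Green (7, 1): total = 1536
  Amber (6, 11): total = 1447
  Violet (0, 4): total = 1704
Minimum is at Red with total 922 blocks.

Red, total 922 blocks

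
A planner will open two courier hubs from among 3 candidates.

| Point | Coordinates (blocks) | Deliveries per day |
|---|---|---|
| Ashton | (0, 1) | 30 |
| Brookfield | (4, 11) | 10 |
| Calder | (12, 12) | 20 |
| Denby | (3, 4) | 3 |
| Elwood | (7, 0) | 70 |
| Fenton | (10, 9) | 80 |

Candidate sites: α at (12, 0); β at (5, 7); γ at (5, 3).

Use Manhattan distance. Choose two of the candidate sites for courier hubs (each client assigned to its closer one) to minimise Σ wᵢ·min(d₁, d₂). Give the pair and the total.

Evaluate every pair (each demand assigned to the nearer of the two):
  {β, γ}: total = 1419
  {α, β}: total = 1545
  {α, γ}: total = 1779
Best pair: {β, γ} with total 1419.

{β, γ}, total 1419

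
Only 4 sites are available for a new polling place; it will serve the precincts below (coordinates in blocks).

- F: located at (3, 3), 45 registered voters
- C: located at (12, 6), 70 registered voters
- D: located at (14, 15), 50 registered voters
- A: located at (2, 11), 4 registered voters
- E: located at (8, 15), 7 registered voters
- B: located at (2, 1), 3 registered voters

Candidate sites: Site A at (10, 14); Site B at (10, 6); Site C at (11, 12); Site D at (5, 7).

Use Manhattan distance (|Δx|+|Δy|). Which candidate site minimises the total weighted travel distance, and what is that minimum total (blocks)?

Site B, total 1408 blocks

Total weighted distance at each candidate:
  Site A (10, 14): total = 1888
  Site B (10, 6): total = 1408
  Site C (11, 12): total = 1697
  Site D (5, 7): total = 1812
Minimum is at Site B with total 1408 blocks.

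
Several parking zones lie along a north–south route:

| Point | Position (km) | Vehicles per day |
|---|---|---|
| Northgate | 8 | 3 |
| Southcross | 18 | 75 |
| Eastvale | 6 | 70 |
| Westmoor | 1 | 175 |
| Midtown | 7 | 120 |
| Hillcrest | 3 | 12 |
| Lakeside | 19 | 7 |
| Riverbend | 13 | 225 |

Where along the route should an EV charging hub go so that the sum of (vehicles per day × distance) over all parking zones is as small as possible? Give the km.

x = 7

For a sum of weighted absolute distances on a line, the optimum is the weighted median (not the mean). Total weight W = 687; half-weight = 343.5.
Sort by position and accumulate weight:
  km 1 (Westmoor, w=175) → cum 175
  km 3 (Hillcrest, w=12) → cum 187
  km 6 (Eastvale, w=70) → cum 257
  km 7 (Midtown, w=120) → cum 377  ≥ 343.5 → median here
  km 8 (Northgate, w=3) → cum 380
  km 13 (Riverbend, w=225) → cum 605
  km 18 (Southcross, w=75) → cum 680
  km 19 (Lakeside, w=7) → cum 687
Optimal location: km 7.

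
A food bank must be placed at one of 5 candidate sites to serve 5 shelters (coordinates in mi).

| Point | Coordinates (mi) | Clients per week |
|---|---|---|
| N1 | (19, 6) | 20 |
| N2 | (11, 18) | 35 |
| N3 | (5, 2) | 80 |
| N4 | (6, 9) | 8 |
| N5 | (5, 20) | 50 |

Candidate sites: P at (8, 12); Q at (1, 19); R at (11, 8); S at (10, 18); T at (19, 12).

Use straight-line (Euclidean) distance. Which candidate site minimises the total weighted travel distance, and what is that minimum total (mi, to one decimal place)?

Total weighted distance at each candidate:
  P (8, 12): total = 1776.7
  Q (1, 19): total = 2488.6
  R (11, 8): total = 1905.4
  S (10, 18): total = 2024.1
  T (19, 12): total = 2759.3
Minimum is at P with total 1776.7 mi.

P, total 1776.7 mi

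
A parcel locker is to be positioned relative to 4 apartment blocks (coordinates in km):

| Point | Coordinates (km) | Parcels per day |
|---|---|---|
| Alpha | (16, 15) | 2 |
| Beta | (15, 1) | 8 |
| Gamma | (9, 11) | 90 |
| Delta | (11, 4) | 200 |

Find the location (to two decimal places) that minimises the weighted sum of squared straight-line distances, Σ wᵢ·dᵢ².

The minimiser of Σwᵢ‖p−pᵢ‖² is the weighted centroid p* = (Σwᵢpᵢ)/(Σwᵢ).
Σwᵢ = 300.
Σwᵢxᵢ = 2·16 + 8·15 + 90·9 + 200·11 = 3162.
Σwᵢyᵢ = 2·15 + 8·1 + 90·11 + 200·4 = 1828.
x* = 3162/300 = 10.54, y* = 1828/300 = 6.09.

(10.54, 6.09)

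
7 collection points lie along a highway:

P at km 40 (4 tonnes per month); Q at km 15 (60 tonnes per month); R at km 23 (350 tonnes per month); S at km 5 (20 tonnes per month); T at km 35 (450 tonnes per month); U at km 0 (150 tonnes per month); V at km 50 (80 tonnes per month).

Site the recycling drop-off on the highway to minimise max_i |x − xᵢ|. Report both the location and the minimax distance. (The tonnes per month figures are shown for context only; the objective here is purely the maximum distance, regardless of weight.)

location 25, max distance 25

The 1-center on a line is the midpoint of the two extreme points: leftmost at 0, rightmost at 50.
Optimal location = (0 + 50)/2 = 25; maximum distance = (50 − 0)/2 = 25.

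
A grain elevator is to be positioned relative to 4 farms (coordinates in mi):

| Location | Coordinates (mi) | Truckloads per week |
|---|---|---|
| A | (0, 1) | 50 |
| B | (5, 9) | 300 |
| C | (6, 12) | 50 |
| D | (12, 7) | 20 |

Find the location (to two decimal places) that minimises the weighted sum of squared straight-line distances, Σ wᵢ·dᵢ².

The minimiser of Σwᵢ‖p−pᵢ‖² is the weighted centroid p* = (Σwᵢpᵢ)/(Σwᵢ).
Σwᵢ = 420.
Σwᵢxᵢ = 50·0 + 300·5 + 50·6 + 20·12 = 2040.
Σwᵢyᵢ = 50·1 + 300·9 + 50·12 + 20·7 = 3490.
x* = 2040/420 = 4.86, y* = 3490/420 = 8.31.

(4.86, 8.31)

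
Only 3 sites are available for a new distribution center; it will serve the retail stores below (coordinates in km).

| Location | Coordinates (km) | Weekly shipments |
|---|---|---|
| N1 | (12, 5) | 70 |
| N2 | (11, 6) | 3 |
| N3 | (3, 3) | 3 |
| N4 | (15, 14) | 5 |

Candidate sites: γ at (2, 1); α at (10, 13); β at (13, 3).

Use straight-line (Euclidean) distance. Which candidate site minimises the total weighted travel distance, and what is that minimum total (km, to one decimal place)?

Total weighted distance at each candidate:
  γ (2, 1): total = 883.4
  α (10, 13): total = 660.6
  β (13, 3): total = 253.2
Minimum is at β with total 253.2 km.

β, total 253.2 km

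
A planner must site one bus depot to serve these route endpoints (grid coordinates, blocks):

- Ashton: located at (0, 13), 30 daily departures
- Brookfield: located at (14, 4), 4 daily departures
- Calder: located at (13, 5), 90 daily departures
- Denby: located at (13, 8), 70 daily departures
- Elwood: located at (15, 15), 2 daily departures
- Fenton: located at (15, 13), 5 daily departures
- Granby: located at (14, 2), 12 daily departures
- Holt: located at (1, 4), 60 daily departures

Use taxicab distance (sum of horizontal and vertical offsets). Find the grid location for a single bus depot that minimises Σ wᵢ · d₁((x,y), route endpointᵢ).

Manhattan distance separates: Σwᵢ(|x−xᵢ|+|y−yᵢ|) = Σwᵢ|x−xᵢ| + Σwᵢ|y−yᵢ|, so x and y are optimised independently as 1-D weighted medians.
Total weight W = 273; half = 136.5.
x-coordinate, sorted with cumulative weight:
  x=0 (Ashton, w=30) cum 30
  x=1 (Holt, w=60) cum 90
  x=13 (Calder, w=90) cum 180  ← median
  x=13 (Denby, w=70) cum 250
  x=14 (Brookfield, w=4) cum 254
  x=14 (Granby, w=12) cum 266
  x=15 (Elwood, w=2) cum 268
  x=15 (Fenton, w=5) cum 273
⇒ x* = 13
y-coordinate, sorted with cumulative weight:
  y=2 (Granby, w=12) cum 12
  y=4 (Brookfield, w=4) cum 16
  y=4 (Holt, w=60) cum 76
  y=5 (Calder, w=90) cum 166  ← median
  y=8 (Denby, w=70) cum 236
  y=13 (Ashton, w=30) cum 266
  y=13 (Fenton, w=5) cum 271
  y=15 (Elwood, w=2) cum 273
⇒ y* = 5

(13, 5)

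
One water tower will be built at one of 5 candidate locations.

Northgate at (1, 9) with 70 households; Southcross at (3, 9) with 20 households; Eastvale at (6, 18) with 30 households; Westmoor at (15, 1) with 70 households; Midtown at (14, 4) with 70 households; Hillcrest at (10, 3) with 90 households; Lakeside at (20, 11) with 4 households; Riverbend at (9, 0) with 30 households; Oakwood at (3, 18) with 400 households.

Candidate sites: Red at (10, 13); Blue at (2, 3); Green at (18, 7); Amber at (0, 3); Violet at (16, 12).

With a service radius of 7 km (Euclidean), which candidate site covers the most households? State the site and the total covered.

Green, covering 144

Coverage radius r = 7 km; a point is covered iff (Δx)²+(Δy)² ≤ 7² = 49.
  Red (10, 13): covers {Eastvale} → 30
  Blue (2, 3): covers {Northgate, Southcross} → 90
  Green (18, 7): covers {Westmoor, Midtown, Lakeside} → 144
  Amber (0, 3): covers {Northgate, Southcross} → 90
  Violet (16, 12): covers {Lakeside} → 4
Maximum coverage at Green: 144 households.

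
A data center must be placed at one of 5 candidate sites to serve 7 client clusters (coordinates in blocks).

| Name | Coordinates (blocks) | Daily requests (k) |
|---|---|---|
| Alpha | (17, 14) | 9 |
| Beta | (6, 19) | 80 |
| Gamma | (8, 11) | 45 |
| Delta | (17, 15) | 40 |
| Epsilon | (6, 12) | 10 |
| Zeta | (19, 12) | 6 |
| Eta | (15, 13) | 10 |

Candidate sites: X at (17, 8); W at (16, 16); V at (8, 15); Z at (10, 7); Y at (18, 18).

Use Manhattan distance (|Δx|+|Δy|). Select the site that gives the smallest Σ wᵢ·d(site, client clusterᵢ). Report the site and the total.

V, total 1334 blocks

Total weighted distance at each candidate:
  X (17, 8): total = 2890
  W (16, 16): total = 1954
  V (8, 15): total = 1334
  Z (10, 7): total = 2560
  Y (18, 18): total = 2312
Minimum is at V with total 1334 blocks.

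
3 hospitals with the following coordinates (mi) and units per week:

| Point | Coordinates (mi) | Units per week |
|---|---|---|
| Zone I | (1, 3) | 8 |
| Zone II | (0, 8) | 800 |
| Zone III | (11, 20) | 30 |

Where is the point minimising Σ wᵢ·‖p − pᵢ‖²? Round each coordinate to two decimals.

(0.40, 8.38)

The minimiser of Σwᵢ‖p−pᵢ‖² is the weighted centroid p* = (Σwᵢpᵢ)/(Σwᵢ).
Σwᵢ = 838.
Σwᵢxᵢ = 8·1 + 800·0 + 30·11 = 338.
Σwᵢyᵢ = 8·3 + 800·8 + 30·20 = 7024.
x* = 338/838 = 0.40, y* = 7024/838 = 8.38.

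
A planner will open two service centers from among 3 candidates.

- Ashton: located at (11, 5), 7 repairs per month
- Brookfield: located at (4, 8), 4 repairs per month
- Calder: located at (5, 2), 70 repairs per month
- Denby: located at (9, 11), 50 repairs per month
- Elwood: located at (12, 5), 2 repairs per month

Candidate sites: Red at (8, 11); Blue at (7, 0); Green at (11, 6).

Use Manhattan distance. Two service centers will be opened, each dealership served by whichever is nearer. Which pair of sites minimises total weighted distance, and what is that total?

{Red, Blue}, total 441

Evaluate every pair (each demand assigned to the nearer of the two):
  {Red, Blue}: total = 441
  {Blue, Green}: total = 677
  {Red, Green}: total = 789
Best pair: {Red, Blue} with total 441.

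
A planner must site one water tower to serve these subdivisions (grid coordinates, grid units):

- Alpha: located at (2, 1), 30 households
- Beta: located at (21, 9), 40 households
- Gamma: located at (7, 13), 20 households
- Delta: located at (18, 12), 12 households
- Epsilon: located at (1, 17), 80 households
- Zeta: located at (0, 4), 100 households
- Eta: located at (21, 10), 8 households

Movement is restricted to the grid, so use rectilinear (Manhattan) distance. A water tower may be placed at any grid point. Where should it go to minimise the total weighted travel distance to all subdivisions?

(1, 9)

Manhattan distance separates: Σwᵢ(|x−xᵢ|+|y−yᵢ|) = Σwᵢ|x−xᵢ| + Σwᵢ|y−yᵢ|, so x and y are optimised independently as 1-D weighted medians.
Total weight W = 290; half = 145.
x-coordinate, sorted with cumulative weight:
  x=0 (Zeta, w=100) cum 100
  x=1 (Epsilon, w=80) cum 180  ← median
  x=2 (Alpha, w=30) cum 210
  x=7 (Gamma, w=20) cum 230
  x=18 (Delta, w=12) cum 242
  x=21 (Beta, w=40) cum 282
  x=21 (Eta, w=8) cum 290
⇒ x* = 1
y-coordinate, sorted with cumulative weight:
  y=1 (Alpha, w=30) cum 30
  y=4 (Zeta, w=100) cum 130
  y=9 (Beta, w=40) cum 170  ← median
  y=10 (Eta, w=8) cum 178
  y=12 (Delta, w=12) cum 190
  y=13 (Gamma, w=20) cum 210
  y=17 (Epsilon, w=80) cum 290
⇒ y* = 9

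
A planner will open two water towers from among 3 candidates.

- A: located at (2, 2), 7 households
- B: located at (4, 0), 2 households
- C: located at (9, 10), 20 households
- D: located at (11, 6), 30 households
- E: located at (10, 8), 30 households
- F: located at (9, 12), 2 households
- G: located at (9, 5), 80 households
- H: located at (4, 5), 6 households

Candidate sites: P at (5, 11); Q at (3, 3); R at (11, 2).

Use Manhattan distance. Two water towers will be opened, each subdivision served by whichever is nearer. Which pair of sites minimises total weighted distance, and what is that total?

Evaluate every pair (each demand assigned to the nearer of the two):
  {P, R}: total = 963
  {Q, R}: total = 994
  {P, Q}: total = 1360
Best pair: {P, R} with total 963.

{P, R}, total 963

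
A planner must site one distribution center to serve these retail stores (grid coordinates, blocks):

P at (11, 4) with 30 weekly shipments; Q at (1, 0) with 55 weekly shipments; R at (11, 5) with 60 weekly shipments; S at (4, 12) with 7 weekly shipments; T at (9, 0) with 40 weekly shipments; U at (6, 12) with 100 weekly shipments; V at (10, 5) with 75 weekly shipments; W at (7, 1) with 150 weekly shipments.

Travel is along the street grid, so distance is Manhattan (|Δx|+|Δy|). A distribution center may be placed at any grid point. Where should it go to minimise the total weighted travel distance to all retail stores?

Manhattan distance separates: Σwᵢ(|x−xᵢ|+|y−yᵢ|) = Σwᵢ|x−xᵢ| + Σwᵢ|y−yᵢ|, so x and y are optimised independently as 1-D weighted medians.
Total weight W = 517; half = 258.5.
x-coordinate, sorted with cumulative weight:
  x=1 (Q, w=55) cum 55
  x=4 (S, w=7) cum 62
  x=6 (U, w=100) cum 162
  x=7 (W, w=150) cum 312  ← median
  x=9 (T, w=40) cum 352
  x=10 (V, w=75) cum 427
  x=11 (P, w=30) cum 457
  x=11 (R, w=60) cum 517
⇒ x* = 7
y-coordinate, sorted with cumulative weight:
  y=0 (Q, w=55) cum 55
  y=0 (T, w=40) cum 95
  y=1 (W, w=150) cum 245
  y=4 (P, w=30) cum 275  ← median
  y=5 (R, w=60) cum 335
  y=5 (V, w=75) cum 410
  y=12 (S, w=7) cum 417
  y=12 (U, w=100) cum 517
⇒ y* = 4

(7, 4)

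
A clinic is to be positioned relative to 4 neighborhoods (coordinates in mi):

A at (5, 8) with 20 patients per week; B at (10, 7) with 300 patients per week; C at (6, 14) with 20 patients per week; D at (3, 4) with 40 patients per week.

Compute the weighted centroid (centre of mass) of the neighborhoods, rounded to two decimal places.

The minimiser of Σwᵢ‖p−pᵢ‖² is the weighted centroid p* = (Σwᵢpᵢ)/(Σwᵢ).
Σwᵢ = 380.
Σwᵢxᵢ = 20·5 + 300·10 + 20·6 + 40·3 = 3340.
Σwᵢyᵢ = 20·8 + 300·7 + 20·14 + 40·4 = 2700.
x* = 3340/380 = 8.79, y* = 2700/380 = 7.11.

(8.79, 7.11)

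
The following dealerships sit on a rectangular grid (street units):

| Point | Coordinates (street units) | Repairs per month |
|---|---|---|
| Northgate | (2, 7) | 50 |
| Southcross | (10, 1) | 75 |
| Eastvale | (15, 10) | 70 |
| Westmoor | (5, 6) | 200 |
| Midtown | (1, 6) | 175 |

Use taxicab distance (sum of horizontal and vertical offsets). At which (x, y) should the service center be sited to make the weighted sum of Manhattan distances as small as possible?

(5, 6)

Manhattan distance separates: Σwᵢ(|x−xᵢ|+|y−yᵢ|) = Σwᵢ|x−xᵢ| + Σwᵢ|y−yᵢ|, so x and y are optimised independently as 1-D weighted medians.
Total weight W = 570; half = 285.
x-coordinate, sorted with cumulative weight:
  x=1 (Midtown, w=175) cum 175
  x=2 (Northgate, w=50) cum 225
  x=5 (Westmoor, w=200) cum 425  ← median
  x=10 (Southcross, w=75) cum 500
  x=15 (Eastvale, w=70) cum 570
⇒ x* = 5
y-coordinate, sorted with cumulative weight:
  y=1 (Southcross, w=75) cum 75
  y=6 (Westmoor, w=200) cum 275
  y=6 (Midtown, w=175) cum 450  ← median
  y=7 (Northgate, w=50) cum 500
  y=10 (Eastvale, w=70) cum 570
⇒ y* = 6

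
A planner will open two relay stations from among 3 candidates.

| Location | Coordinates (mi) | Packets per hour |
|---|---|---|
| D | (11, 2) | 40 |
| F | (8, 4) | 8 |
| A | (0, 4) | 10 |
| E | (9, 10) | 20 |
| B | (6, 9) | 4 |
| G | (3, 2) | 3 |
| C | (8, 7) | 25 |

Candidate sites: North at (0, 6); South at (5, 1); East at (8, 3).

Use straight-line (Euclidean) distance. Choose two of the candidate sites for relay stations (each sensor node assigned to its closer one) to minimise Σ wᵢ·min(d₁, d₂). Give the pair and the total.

Evaluate every pair (each demand assigned to the nearer of the two):
  {North, East}: total = 436.2
  {South, East}: total = 466.2
  {North, South}: total = 695.5
Best pair: {North, East} with total 436.2.

{North, East}, total 436.2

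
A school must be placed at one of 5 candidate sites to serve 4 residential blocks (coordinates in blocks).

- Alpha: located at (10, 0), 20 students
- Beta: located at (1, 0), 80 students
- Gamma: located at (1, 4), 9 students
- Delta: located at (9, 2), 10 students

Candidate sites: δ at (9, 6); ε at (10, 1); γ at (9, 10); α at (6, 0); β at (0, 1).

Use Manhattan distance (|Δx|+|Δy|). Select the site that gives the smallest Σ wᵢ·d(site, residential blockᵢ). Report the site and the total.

β, total 516 blocks

Total weighted distance at each candidate:
  δ (9, 6): total = 1390
  ε (10, 1): total = 948
  γ (9, 10): total = 1866
  α (6, 0): total = 611
  β (0, 1): total = 516
Minimum is at β with total 516 blocks.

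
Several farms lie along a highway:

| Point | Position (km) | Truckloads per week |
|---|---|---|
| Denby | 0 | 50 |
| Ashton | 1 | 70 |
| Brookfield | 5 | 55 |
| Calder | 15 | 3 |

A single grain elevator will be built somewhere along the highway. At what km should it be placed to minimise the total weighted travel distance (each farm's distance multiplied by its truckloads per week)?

For a sum of weighted absolute distances on a line, the optimum is the weighted median (not the mean). Total weight W = 178; half-weight = 89.
Sort by position and accumulate weight:
  km 0 (Denby, w=50) → cum 50
  km 1 (Ashton, w=70) → cum 120  ≥ 89 → median here
  km 5 (Brookfield, w=55) → cum 175
  km 15 (Calder, w=3) → cum 178
Optimal location: km 1.

x = 1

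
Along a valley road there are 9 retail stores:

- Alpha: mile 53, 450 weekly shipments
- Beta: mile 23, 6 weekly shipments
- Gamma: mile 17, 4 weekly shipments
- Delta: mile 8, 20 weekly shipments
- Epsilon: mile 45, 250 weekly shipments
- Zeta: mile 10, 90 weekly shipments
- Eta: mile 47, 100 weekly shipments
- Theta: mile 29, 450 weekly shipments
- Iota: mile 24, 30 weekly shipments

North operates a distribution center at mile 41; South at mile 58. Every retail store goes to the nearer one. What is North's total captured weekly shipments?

The indifferent point is the midpoint (41+58)/2 = 49.5; retail stores left of it (closer to North at 41) go to North, those right go to South.
  Delta at 8 (w=20) → North
  Zeta at 10 (w=90) → North
  Gamma at 17 (w=4) → North
  Beta at 23 (w=6) → North
  Iota at 24 (w=30) → North
  Theta at 29 (w=450) → North
  Epsilon at 45 (w=250) → North
  Eta at 47 (w=100) → North
  Alpha at 53 (w=450) → South
North captures 950; South captures 450.

950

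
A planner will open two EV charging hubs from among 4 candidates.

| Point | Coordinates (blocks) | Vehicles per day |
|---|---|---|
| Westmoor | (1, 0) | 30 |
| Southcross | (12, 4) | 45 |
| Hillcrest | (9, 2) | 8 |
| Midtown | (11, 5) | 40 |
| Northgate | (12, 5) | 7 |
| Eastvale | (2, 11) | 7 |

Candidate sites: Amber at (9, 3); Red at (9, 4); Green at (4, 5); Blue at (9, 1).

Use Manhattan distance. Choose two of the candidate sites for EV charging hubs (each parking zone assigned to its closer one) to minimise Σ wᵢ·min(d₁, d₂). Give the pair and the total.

{Red, Green}, total 595

Evaluate every pair (each demand assigned to the nearer of the two):
  {Red, Green}: total = 595
  {Red, Blue}: total = 659
  {Amber, Green}: total = 679
  {Amber, Red}: total = 719
  {Amber, Blue}: total = 758
  {Green, Blue}: total = 863
Best pair: {Red, Green} with total 595.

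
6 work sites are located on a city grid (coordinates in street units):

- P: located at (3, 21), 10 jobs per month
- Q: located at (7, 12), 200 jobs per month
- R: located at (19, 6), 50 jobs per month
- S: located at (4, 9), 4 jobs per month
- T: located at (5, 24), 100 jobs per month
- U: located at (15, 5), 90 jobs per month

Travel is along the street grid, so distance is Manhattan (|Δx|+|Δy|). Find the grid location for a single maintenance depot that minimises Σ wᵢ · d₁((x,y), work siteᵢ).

Manhattan distance separates: Σwᵢ(|x−xᵢ|+|y−yᵢ|) = Σwᵢ|x−xᵢ| + Σwᵢ|y−yᵢ|, so x and y are optimised independently as 1-D weighted medians.
Total weight W = 454; half = 227.
x-coordinate, sorted with cumulative weight:
  x=3 (P, w=10) cum 10
  x=4 (S, w=4) cum 14
  x=5 (T, w=100) cum 114
  x=7 (Q, w=200) cum 314  ← median
  x=15 (U, w=90) cum 404
  x=19 (R, w=50) cum 454
⇒ x* = 7
y-coordinate, sorted with cumulative weight:
  y=5 (U, w=90) cum 90
  y=6 (R, w=50) cum 140
  y=9 (S, w=4) cum 144
  y=12 (Q, w=200) cum 344  ← median
  y=21 (P, w=10) cum 354
  y=24 (T, w=100) cum 454
⇒ y* = 12

(7, 12)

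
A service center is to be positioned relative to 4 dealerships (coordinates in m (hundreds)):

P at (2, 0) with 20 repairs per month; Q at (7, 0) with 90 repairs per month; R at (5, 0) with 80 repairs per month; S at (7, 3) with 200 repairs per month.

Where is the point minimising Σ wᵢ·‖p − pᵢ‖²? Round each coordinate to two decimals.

The minimiser of Σwᵢ‖p−pᵢ‖² is the weighted centroid p* = (Σwᵢpᵢ)/(Σwᵢ).
Σwᵢ = 390.
Σwᵢxᵢ = 20·2 + 90·7 + 80·5 + 200·7 = 2470.
Σwᵢyᵢ = 20·0 + 90·0 + 80·0 + 200·3 = 600.
x* = 2470/390 = 6.33, y* = 600/390 = 1.54.

(6.33, 1.54)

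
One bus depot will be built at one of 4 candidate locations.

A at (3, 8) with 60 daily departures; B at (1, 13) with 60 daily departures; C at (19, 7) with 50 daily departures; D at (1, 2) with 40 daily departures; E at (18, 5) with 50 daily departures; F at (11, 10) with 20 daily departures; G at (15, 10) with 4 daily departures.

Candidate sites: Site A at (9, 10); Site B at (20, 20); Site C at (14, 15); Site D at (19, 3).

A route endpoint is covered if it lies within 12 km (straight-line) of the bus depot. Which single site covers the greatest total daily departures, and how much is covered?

Coverage radius r = 12 km; a point is covered iff (Δx)²+(Δy)² ≤ 12² = 144.
  Site A (9, 10): covers {A, B, C, D, E, F, G} → 284
  Site B (20, 20): covers {G} → 4
  Site C (14, 15): covers {C, E, F, G} → 124
  Site D (19, 3): covers {C, E, F, G} → 124
Maximum coverage at Site A: 284 daily departures.

Site A, covering 284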